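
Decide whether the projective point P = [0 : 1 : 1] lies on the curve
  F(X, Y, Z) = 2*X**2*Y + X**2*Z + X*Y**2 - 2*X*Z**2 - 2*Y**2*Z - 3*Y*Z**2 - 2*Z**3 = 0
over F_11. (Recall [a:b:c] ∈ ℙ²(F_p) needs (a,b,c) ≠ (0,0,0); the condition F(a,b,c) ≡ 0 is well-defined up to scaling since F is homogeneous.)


F(0,1,1) ≡ 4 (mod 11); P is NOT on the curve.

Evaluate F(0, 1, 1) term-by-term (mod 11).
  2*X**2*Y ↦ 2·0·1·1 = 0
  X**2*Z ↦ 1·0·1·1 = 0
  X*Y**2 ↦ 1·0·1·1 = 0
  -2*X*Z**2 ↦ -2·0·1·1 = 0
  -2*Y**2*Z ↦ -2·1·1·1 = -2
  -3*Y*Z**2 ↦ -3·1·1·1 = -3
  -2*Z**3 ↦ -2·1·1·1 = -2
Sum: F(0, 1, 1) = (0) + (0) + (0) + (0) + (-2) + (-3) + (-2) = -7.
Reducing mod 11: -7 ≡ 4 (mod 11).
Since F(a, b, c) ≡ 4 ≠ 0 (mod 11), P does NOT lie on the curve.


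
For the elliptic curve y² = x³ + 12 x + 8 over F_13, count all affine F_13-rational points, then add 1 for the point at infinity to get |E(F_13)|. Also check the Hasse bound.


Affine points = {(2, 1), (2, 12), (4, 4), (4, 9), (6, 6), (6, 7), (9, 0), (10, 6), (10, 7)}; affine count = 9; |E(F_13)| = 10.

Discriminant check: Δ ∝ 4a³ + 27b² = 4·12³ + 27·8² = 4·1728 + 27·64 ≡ 8 (mod 13). Nonzero ⇒ E is nonsingular.
For each x ∈ F_13, compute rhs = x³ + 12·x + 8 mod 13, then count y ∈ F_13 with y² ≡ rhs.
  x = 0: rhs = 8, matching y values: none (0 points).
  x = 1: rhs = 8, matching y values: none (0 points).
  x = 2: rhs = 1, matching y values: 1, 12 (2 points).
  x = 3: rhs = 6, matching y values: none (0 points).
  x = 4: rhs = 3, matching y values: 4, 9 (2 points).
  x = 5: rhs = 11, matching y values: none (0 points).
  x = 6: rhs = 10, matching y values: 6, 7 (2 points).
  x = 7: rhs = 6, matching y values: none (0 points).
  x = 8: rhs = 5, matching y values: none (0 points).
  x = 9: rhs = 0, matching y values: 0 (1 points).
  x = 10: rhs = 10, matching y values: 6, 7 (2 points).
  x = 11: rhs = 2, matching y values: none (0 points).
  x = 12: rhs = 8, matching y values: none (0 points).
Total affine count: 9.
Full point count |E(F_13)| = 9 + 1 = 10.
Hasse bound: |10 − (13+1)| = |-4| = 4 ≤ 2√13 ≈ 7.2111 ✓.


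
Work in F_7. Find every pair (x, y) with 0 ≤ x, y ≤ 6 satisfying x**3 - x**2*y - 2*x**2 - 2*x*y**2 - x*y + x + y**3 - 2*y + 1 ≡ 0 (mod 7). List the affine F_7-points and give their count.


Affine F_7-points: {(0, 1), (1, 2), (1, 5), (2, 2), (3, 3), (6, 6)}; count = 6.

For each of the 49 pairs (x, y) ∈ F_7², evaluate f(x, y) mod 7. Record the zeros.
  x = 0: [0↦1, 1↦0, 2↦5, 3↦1, 4↦1, 5↦4, 6↦2]  zeros at y ∈ {1}
  x = 1: [0↦1, 1↦3, 2↦0, 3↦5, 4↦3, 5↦0, 6↦2]  zeros at y ∈ {2, 5}
  x = 2: [0↦3, 1↦6, 2↦0, 3↦5, 4↦6, 5↦2, 6↦6]  zeros at y ∈ {2}
  x = 3: [0↦6, 1↦1, 2↦4, 3↦0, 4↦2, 5↦2, 6↦6]  zeros at y ∈ {3}
  x = 4: [0↦2, 1↦1, 2↦4, 3↦3, 4↦4, 5↦6, 6↦1]  zeros at y ∈ ∅
  x = 5: [0↦4, 1↦5, 2↦6, 3↦6, 4↦4, 5↦6, 6↦4]  zeros at y ∈ ∅
  x = 6: [0↦4, 1↦5, 2↦2, 3↦1, 4↦1, 5↦1, 6↦0]  zeros at y ∈ {6}
Collecting zeros: affine points = {(0, 1), (1, 2), (1, 5), (2, 2), (3, 3), (6, 6)}.
Total count |C(F_7)_aff| = 6.


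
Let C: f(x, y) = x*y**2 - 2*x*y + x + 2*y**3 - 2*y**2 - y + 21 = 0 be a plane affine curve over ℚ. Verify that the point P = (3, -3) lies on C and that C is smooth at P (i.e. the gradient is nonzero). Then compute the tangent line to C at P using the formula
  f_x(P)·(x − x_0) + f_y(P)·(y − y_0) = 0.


Tangent line at P: 16*x + 41*y + 75 = 0.

Step 1: f(3, -3) = 0, so P lies on C.
Step 2: partial derivatives
  f_x(x, y) = y**2 - 2*y + 1, f_y(x, y) = 2*x*y - 2*x + 6*y**2 - 4*y - 1.
  f_x(P) = 16, f_y(P) = 41 (gradient nonzero, so P is smooth).
Step 3: tangent line at P: 16·(x − 3) + 41·(y − -3) = 0.
Expanding: 16*x + 41*y + 75 = 0.


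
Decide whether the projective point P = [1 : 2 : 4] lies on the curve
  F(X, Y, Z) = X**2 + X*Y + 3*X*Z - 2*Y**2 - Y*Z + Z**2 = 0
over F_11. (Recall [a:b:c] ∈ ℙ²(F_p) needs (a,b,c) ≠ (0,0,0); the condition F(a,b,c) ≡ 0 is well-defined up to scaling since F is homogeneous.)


F(1,2,4) ≡ 4 (mod 11); P is NOT on the curve.

Evaluate F(1, 2, 4) term-by-term (mod 11).
  X**2 ↦ 1·1·1·1 = 1
  X*Y ↦ 1·1·2·1 = 2
  3*X*Z ↦ 3·1·1·4 = 12
  -2*Y**2 ↦ -2·1·4·1 = -8
  -Y*Z ↦ -1·1·2·4 = -8
  Z**2 ↦ 1·1·1·16 = 16
Sum: F(1, 2, 4) = (1) + (2) + (12) + (-8) + (-8) + (16) = 15.
Reducing mod 11: 15 ≡ 4 (mod 11).
Since F(a, b, c) ≡ 4 ≠ 0 (mod 11), P does NOT lie on the curve.


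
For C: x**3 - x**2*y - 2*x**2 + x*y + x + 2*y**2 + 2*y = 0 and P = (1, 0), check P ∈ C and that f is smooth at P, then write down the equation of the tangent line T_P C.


Tangent line at P: 2*y = 0.

Step 1: f(1, 0) = 0, so P lies on C.
Step 2: partial derivatives
  f_x(x, y) = 3*x**2 - 2*x*y - 4*x + y + 1, f_y(x, y) = -x**2 + x + 4*y + 2.
  f_x(P) = 0, f_y(P) = 2 (gradient nonzero, so P is smooth).
Step 3: tangent line at P: 0·(x − 1) + 2·(y − 0) = 0.
Expanding: 2*y = 0.


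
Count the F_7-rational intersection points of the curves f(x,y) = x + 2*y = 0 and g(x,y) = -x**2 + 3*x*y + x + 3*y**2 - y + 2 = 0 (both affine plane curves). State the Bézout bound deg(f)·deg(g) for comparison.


Common zeros: {(1, 3)}; count = 1; Bézout bound = 2.

deg(f) = 1, deg(g) = 2, so Bézout bound = 2.
Scan x ∈ F_7. For each x, list the y ∈ F_7 with f(x, y) ≡ 0 and those with g(x, y) ≡ 0 (mod 7); the common zeros in that column are the intersection.
  x = 0: f ≡ 0 at y ∈ {0}; g ≡ 0 at y ∈ ∅; common: ∅.
  x = 1: f ≡ 0 at y ∈ {3}; g ≡ 0 at y ∈ {1, 3}; common: {3}.
  x = 2: f ≡ 0 at y ∈ {6}; g ≡ 0 at y ∈ {0, 3}; common: ∅.
  x = 3: f ≡ 0 at y ∈ {2}; g ≡ 0 at y ∈ {1}; common: ∅.
  x = 4: f ≡ 0 at y ∈ {5}; g ≡ 0 at y ∈ ∅; common: ∅.
  x = 5: f ≡ 0 at y ∈ {1}; g ≡ 0 at y ∈ ∅; common: ∅.
  x = 6: f ≡ 0 at y ∈ {4}; g ≡ 0 at y ∈ {0, 6}; common: ∅.
Collecting: common zeros = {(1, 3)}, so the count is 1.
Comparison with the Bézout bound: 1 ≤ 2 = deg(f)·deg(g), as expected for curves with no common component (the affine F_7-count falls short of the bound because intersections may lie at infinity, over extension fields, or carry multiplicity).


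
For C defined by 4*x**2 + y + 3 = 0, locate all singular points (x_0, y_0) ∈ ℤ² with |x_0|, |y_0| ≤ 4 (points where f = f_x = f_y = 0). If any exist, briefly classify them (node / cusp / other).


No singular points in the scanned grid; C is smooth there.

Compute partial derivatives:
  f_x = 8*x.
  f_y = 1.
f_y = 1 is a nonzero constant, so f_y never vanishes: no point (x, y) can satisfy f = f_x = f_y = 0. In particular no (x, y) ∈ {−4, ..., 4}² is singular; the curve is smooth.


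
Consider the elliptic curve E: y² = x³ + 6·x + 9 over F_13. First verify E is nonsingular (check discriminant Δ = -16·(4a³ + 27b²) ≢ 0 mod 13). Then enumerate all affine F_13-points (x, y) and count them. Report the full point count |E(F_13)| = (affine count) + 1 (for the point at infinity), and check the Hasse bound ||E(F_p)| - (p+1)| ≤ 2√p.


Affine points = {(0, 3), (0, 10), (1, 4), (1, 9), (2, 4), (2, 9), (6, 1), (6, 12), (7, 2), (7, 11), (8, 6), (8, 7), (9, 5), (9, 8), (10, 4), (10, 9)}; affine count = 16; |E(F_13)| = 17.

Discriminant check: Δ ∝ 4a³ + 27b² = 4·6³ + 27·9² = 4·216 + 27·81 ≡ 9 (mod 13). Nonzero ⇒ E is nonsingular.
For each x ∈ F_13, compute rhs = x³ + 6·x + 9 mod 13, then count y ∈ F_13 with y² ≡ rhs.
  x = 0: rhs = 9, matching y values: 3, 10 (2 points).
  x = 1: rhs = 3, matching y values: 4, 9 (2 points).
  x = 2: rhs = 3, matching y values: 4, 9 (2 points).
  x = 3: rhs = 2, matching y values: none (0 points).
  x = 4: rhs = 6, matching y values: none (0 points).
  x = 5: rhs = 8, matching y values: none (0 points).
  x = 6: rhs = 1, matching y values: 1, 12 (2 points).
  x = 7: rhs = 4, matching y values: 2, 11 (2 points).
  x = 8: rhs = 10, matching y values: 6, 7 (2 points).
  x = 9: rhs = 12, matching y values: 5, 8 (2 points).
  x = 10: rhs = 3, matching y values: 4, 9 (2 points).
  x = 11: rhs = 2, matching y values: none (0 points).
  x = 12: rhs = 2, matching y values: none (0 points).
Total affine count: 16.
Full point count |E(F_13)| = 16 + 1 = 17.
Hasse bound: |17 − (13+1)| = |3| = 3 ≤ 2√13 ≈ 7.2111 ✓.


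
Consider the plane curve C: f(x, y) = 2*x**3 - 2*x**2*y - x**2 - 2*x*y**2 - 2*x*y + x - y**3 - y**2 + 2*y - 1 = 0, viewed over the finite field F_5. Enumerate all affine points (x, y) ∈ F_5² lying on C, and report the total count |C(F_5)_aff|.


Affine F_5-points: {(1, 1), (2, 2), (4, 0), (4, 2), (4, 4)}; count = 5.

For each of the 25 pairs (x, y) ∈ F_5², evaluate f(x, y) mod 5. Record the zeros.
  x = 0: [0↦4, 1↦4, 2↦1, 3↦4, 4↦2]  zeros at y ∈ ∅
  x = 1: [0↦1, 1↦0, 2↦2, 3↦1, 4↦1]  zeros at y ∈ {1}
  x = 2: [0↦3, 1↦2, 2↦0, 3↦1, 4↦4]  zeros at y ∈ {2}
  x = 3: [0↦2, 1↦2, 2↦2, 3↦1, 4↦3]  zeros at y ∈ ∅
  x = 4: [0↦0, 1↦2, 2↦0, 3↦3, 4↦0]  zeros at y ∈ {0, 2, 4}
Collecting zeros: affine points = {(1, 1), (2, 2), (4, 0), (4, 2), (4, 4)}.
Total count |C(F_5)_aff| = 5.


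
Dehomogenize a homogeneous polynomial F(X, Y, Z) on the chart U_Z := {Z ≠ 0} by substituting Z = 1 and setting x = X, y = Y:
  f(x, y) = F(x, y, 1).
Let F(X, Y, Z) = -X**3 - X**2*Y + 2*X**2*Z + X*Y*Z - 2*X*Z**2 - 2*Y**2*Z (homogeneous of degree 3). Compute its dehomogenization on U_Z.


f(x, y) = -x**3 - x**2*y + 2*x**2 + x*y - 2*x - 2*y**2

On U_Z we set Z = 1. Each monomial c·X^i·Y^j·Z^k in F becomes c·x^i·y^j·1^k = c·x^i·y^j.
Substituting Z = 1: F(X, Y, 1) = -x**3 - x**2*y + 2*x**2 + x*y - 2*x - 2*y**2.
Note: deg(f) ≤ deg(F) = 3; strict inequality happens when F is divisible by Z (lost terms).


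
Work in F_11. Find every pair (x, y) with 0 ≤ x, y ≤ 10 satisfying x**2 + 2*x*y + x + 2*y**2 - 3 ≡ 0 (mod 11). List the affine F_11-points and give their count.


Affine F_11-points: {(1, 2), (1, 8), (2, 3), (2, 6), (4, 8), (4, 10), (5, 2), (5, 4), (7, 6), (7, 9), (8, 4), (8, 10)}; count = 12.

For each of the 121 pairs (x, y) ∈ F_11², evaluate f(x, y) mod 11. Record the zeros.
  x = 0: [0↦8, 1↦10, 2↦5, 3↦4, 4↦7, 5↦3, 6↦3, 7↦7, 8↦4, 9↦5, 10↦10]  zeros at y ∈ ∅
  x = 1: [0↦10, 1↦3, 2↦0, 3↦1, 4↦6, 5↦4, 6↦6, 7↦1, 8↦0, 9↦3, 10↦10]  zeros at y ∈ {2, 8}
  x = 2: [0↦3, 1↦9, 2↦8, 3↦0, 4↦7, 5↦7, 6↦0, 7↦8, 8↦9, 9↦3, 10↦1]  zeros at y ∈ {3, 6}
  x = 3: [0↦9, 1↦6, 2↦7, 3↦1, 4↦10, 5↦1, 6↦7, 7↦6, 8↦9, 9↦5, 10↦5]  zeros at y ∈ ∅
  x = 4: [0↦6, 1↦5, 2↦8, 3↦4, 4↦4, 5↦8, 6↦5, 7↦6, 8↦0, 9↦9, 10↦0]  zeros at y ∈ {8, 10}
  x = 5: [0↦5, 1↦6, 2↦0, 3↦9, 4↦0, 5↦6, 6↦5, 7↦8, 8↦4, 9↦4, 10↦8]  zeros at y ∈ {2, 4}
  x = 6: [0↦6, 1↦9, 2↦5, 3↦5, 4↦9, 5↦6, 6↦7, 7↦1, 8↦10, 9↦1, 10↦7]  zeros at y ∈ ∅
  x = 7: [0↦9, 1↦3, 2↦1, 3↦3, 4↦9, 5↦8, 6↦0, 7↦7, 8↦7, 9↦0, 10↦8]  zeros at y ∈ {6, 9}
  x = 8: [0↦3, 1↦10, 2↦10, 3↦3, 4↦0, 5↦1, 6↦6, 7↦4, 8↦6, 9↦1, 10↦0]  zeros at y ∈ {4, 10}
  x = 9: [0↦10, 1↦8, 2↦10, 3↦5, 4↦4, 5↦7, 6↦3, 7↦3, 8↦7, 9↦4, 10↦5]  zeros at y ∈ ∅
  x = 10: [0↦8, 1↦8, 2↦1, 3↦9, 4↦10, 5↦4, 6↦2, 7↦4, 8↦10, 9↦9, 10↦1]  zeros at y ∈ ∅
Collecting zeros: affine points = {(1, 2), (1, 8), (2, 3), (2, 6), (4, 8), (4, 10), (5, 2), (5, 4), (7, 6), (7, 9), (8, 4), (8, 10)}.
Total count |C(F_11)_aff| = 12.


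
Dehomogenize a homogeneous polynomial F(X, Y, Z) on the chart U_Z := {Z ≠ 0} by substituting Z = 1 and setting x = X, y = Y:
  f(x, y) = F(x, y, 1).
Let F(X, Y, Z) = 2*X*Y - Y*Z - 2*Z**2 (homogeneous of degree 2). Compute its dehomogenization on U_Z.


f(x, y) = 2*x*y - y - 2

On U_Z we set Z = 1. Each monomial c·X^i·Y^j·Z^k in F becomes c·x^i·y^j·1^k = c·x^i·y^j.
Substituting Z = 1: F(X, Y, 1) = 2*x*y - y - 2.
Note: deg(f) ≤ deg(F) = 2; strict inequality happens when F is divisible by Z (lost terms).


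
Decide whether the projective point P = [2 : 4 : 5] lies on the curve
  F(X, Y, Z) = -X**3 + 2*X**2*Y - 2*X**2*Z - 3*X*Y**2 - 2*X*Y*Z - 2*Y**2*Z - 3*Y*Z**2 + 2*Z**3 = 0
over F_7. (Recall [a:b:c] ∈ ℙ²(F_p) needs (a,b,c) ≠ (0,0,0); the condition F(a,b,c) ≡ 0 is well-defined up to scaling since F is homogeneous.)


F(2,4,5) ≡ 4 (mod 7); P is NOT on the curve.

Evaluate F(2, 4, 5) term-by-term (mod 7).
  -X**3 ↦ -1·8·1·1 = -8
  2*X**2*Y ↦ 2·4·4·1 = 32
  -2*X**2*Z ↦ -2·4·1·5 = -40
  -3*X*Y**2 ↦ -3·2·16·1 = -96
  -2*X*Y*Z ↦ -2·2·4·5 = -80
  -2*Y**2*Z ↦ -2·1·16·5 = -160
  -3*Y*Z**2 ↦ -3·1·4·25 = -300
  2*Z**3 ↦ 2·1·1·125 = 250
Sum: F(2, 4, 5) = (-8) + (32) + (-40) + (-96) + (-80) + (-160) + (-300) + (250) = -402.
Reducing mod 7: -402 ≡ 4 (mod 7).
Since F(a, b, c) ≡ 4 ≠ 0 (mod 7), P does NOT lie on the curve.


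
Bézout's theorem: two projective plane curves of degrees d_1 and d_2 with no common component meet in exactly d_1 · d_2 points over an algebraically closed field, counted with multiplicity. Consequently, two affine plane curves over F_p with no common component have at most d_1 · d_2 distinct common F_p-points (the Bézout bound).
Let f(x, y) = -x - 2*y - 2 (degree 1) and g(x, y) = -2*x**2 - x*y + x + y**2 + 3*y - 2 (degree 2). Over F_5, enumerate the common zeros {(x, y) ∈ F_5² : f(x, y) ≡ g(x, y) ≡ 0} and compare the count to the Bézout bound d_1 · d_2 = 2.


Common zeros: {(1, 1)}; count = 1; Bézout bound = 2.

deg(f) = 1, deg(g) = 2, so Bézout bound = 2.
Scan x ∈ F_5. For each x, list the y ∈ F_5 with f(x, y) ≡ 0 and those with g(x, y) ≡ 0 (mod 5); the common zeros in that column are the intersection.
  x = 0: f ≡ 0 at y ∈ {4}; g ≡ 0 at y ∈ ∅; common: ∅.
  x = 1: f ≡ 0 at y ∈ {1}; g ≡ 0 at y ∈ {1, 2}; common: {1}.
  x = 2: f ≡ 0 at y ∈ {3}; g ≡ 0 at y ∈ ∅; common: ∅.
  x = 3: f ≡ 0 at y ∈ {0}; g ≡ 0 at y ∈ ∅; common: ∅.
  x = 4: f ≡ 0 at y ∈ {2}; g ≡ 0 at y ∈ {0, 1}; common: ∅.
Collecting: common zeros = {(1, 1)}, so the count is 1.
Comparison with the Bézout bound: 1 ≤ 2 = deg(f)·deg(g), as expected for curves with no common component (the affine F_5-count falls short of the bound because intersections may lie at infinity, over extension fields, or carry multiplicity).


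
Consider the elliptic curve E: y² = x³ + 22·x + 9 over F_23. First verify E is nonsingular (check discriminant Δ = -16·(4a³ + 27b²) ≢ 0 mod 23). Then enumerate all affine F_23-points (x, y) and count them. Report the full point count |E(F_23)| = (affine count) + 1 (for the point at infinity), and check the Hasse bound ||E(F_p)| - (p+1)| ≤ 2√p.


Affine points = {(0, 3), (0, 20), (1, 3), (1, 20), (4, 0), (6, 9), (6, 14), (7, 0), (9, 4), (9, 19), (11, 8), (11, 15), (12, 0), (13, 10), (13, 13), (14, 5), (14, 18), (16, 8), (16, 15), (17, 11), (17, 12), (18, 2), (18, 21), (19, 8), (19, 15), (20, 10), (20, 13), (21, 7), (21, 16), (22, 3), (22, 20)}; affine count = 31; |E(F_23)| = 32.

Discriminant check: Δ ∝ 4a³ + 27b² = 4·22³ + 27·9² = 4·10648 + 27·81 ≡ 21 (mod 23). Nonzero ⇒ E is nonsingular.
For each x ∈ F_23, compute rhs = x³ + 22·x + 9 mod 23, then count y ∈ F_23 with y² ≡ rhs.
  x = 0: rhs = 9, matching y values: 3, 20 (2 points).
  x = 1: rhs = 9, matching y values: 3, 20 (2 points).
  x = 2: rhs = 15, matching y values: none (0 points).
  x = 3: rhs = 10, matching y values: none (0 points).
  x = 4: rhs = 0, matching y values: 0 (1 points).
  x = 5: rhs = 14, matching y values: none (0 points).
  x = 6: rhs = 12, matching y values: 9, 14 (2 points).
  x = 7: rhs = 0, matching y values: 0 (1 points).
  x = 8: rhs = 7, matching y values: none (0 points).
  x = 9: rhs = 16, matching y values: 4, 19 (2 points).
  x = 10: rhs = 10, matching y values: none (0 points).
  x = 11: rhs = 18, matching y values: 8, 15 (2 points).
  x = 12: rhs = 0, matching y values: 0 (1 points).
  x = 13: rhs = 8, matching y values: 10, 13 (2 points).
  x = 14: rhs = 2, matching y values: 5, 18 (2 points).
  x = 15: rhs = 11, matching y values: none (0 points).
  x = 16: rhs = 18, matching y values: 8, 15 (2 points).
  x = 17: rhs = 6, matching y values: 11, 12 (2 points).
  x = 18: rhs = 4, matching y values: 2, 21 (2 points).
  x = 19: rhs = 18, matching y values: 8, 15 (2 points).
  x = 20: rhs = 8, matching y values: 10, 13 (2 points).
  x = 21: rhs = 3, matching y values: 7, 16 (2 points).
  x = 22: rhs = 9, matching y values: 3, 20 (2 points).
Total affine count: 31.
Full point count |E(F_23)| = 31 + 1 = 32.
Hasse bound: |32 − (23+1)| = |8| = 8 ≤ 2√23 ≈ 9.5917 ✓.


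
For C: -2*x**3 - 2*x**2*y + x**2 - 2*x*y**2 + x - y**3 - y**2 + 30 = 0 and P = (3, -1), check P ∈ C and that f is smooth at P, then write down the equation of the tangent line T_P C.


Tangent line at P: -37*x - 7*y + 104 = 0.

Step 1: f(3, -1) = 0, so P lies on C.
Step 2: partial derivatives
  f_x(x, y) = -6*x**2 - 4*x*y + 2*x - 2*y**2 + 1, f_y(x, y) = -2*x**2 - 4*x*y - 3*y**2 - 2*y.
  f_x(P) = -37, f_y(P) = -7 (gradient nonzero, so P is smooth).
Step 3: tangent line at P: -37·(x − 3) + -7·(y − -1) = 0.
Expanding: -37*x - 7*y + 104 = 0.


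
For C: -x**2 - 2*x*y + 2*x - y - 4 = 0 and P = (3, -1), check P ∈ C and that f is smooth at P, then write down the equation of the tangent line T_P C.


Tangent line at P: -2*x - 7*y - 1 = 0.

Step 1: f(3, -1) = 0, so P lies on C.
Step 2: partial derivatives
  f_x(x, y) = -2*x - 2*y + 2, f_y(x, y) = -2*x - 1.
  f_x(P) = -2, f_y(P) = -7 (gradient nonzero, so P is smooth).
Step 3: tangent line at P: -2·(x − 3) + -7·(y − -1) = 0.
Expanding: -2*x - 7*y - 1 = 0.


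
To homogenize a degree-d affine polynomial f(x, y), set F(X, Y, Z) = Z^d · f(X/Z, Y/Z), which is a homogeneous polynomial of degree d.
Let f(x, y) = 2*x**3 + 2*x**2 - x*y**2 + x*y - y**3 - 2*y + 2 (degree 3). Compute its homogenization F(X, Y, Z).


F(X, Y, Z) = 2*X**3 + 2*X**2*Z - X*Y**2 + X*Y*Z - Y**3 - 2*Y*Z**2 + 2*Z**3

deg(f) = 3.
Substitute x = X/Z, y = Y/Z into f, then multiply by Z^3.
  monomial 2·x^3·y^0 ↦ 2·X^3·Y^0·Z^0.
  monomial 2·x^2·y^0 ↦ 2·X^2·Y^0·Z^1.
  monomial -1·x^1·y^2 ↦ -1·X^1·Y^2·Z^0.
  monomial 1·x^1·y^1 ↦ 1·X^1·Y^1·Z^1.
  monomial -1·x^0·y^3 ↦ -1·X^0·Y^3·Z^0.
  monomial -2·x^0·y^1 ↦ -2·X^0·Y^1·Z^2.
  monomial 2·x^0·y^0 ↦ 2·X^0·Y^0·Z^3.
Collecting: F(X, Y, Z) = 2*X**3 + 2*X**2*Z - X*Y**2 + X*Y*Z - Y**3 - 2*Y*Z**2 + 2*Z**3.


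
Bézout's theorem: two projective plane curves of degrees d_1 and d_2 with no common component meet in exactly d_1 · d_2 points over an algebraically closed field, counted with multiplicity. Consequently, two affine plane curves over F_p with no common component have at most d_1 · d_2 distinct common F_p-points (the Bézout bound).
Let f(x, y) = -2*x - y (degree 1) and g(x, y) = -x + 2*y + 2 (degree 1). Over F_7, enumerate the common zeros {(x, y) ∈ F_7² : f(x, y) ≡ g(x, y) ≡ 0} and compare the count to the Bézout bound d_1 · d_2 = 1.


Common zeros: {(6, 2)}; count = 1; Bézout bound = 1.

deg(f) = 1, deg(g) = 1, so Bézout bound = 1.
Scan x ∈ F_7. For each x, list the y ∈ F_7 with f(x, y) ≡ 0 and those with g(x, y) ≡ 0 (mod 7); the common zeros in that column are the intersection.
  x = 0: f ≡ 0 at y ∈ {0}; g ≡ 0 at y ∈ {6}; common: ∅.
  x = 1: f ≡ 0 at y ∈ {5}; g ≡ 0 at y ∈ {3}; common: ∅.
  x = 2: f ≡ 0 at y ∈ {3}; g ≡ 0 at y ∈ {0}; common: ∅.
  x = 3: f ≡ 0 at y ∈ {1}; g ≡ 0 at y ∈ {4}; common: ∅.
  x = 4: f ≡ 0 at y ∈ {6}; g ≡ 0 at y ∈ {1}; common: ∅.
  x = 5: f ≡ 0 at y ∈ {4}; g ≡ 0 at y ∈ {5}; common: ∅.
  x = 6: f ≡ 0 at y ∈ {2}; g ≡ 0 at y ∈ {2}; common: {2}.
Collecting: common zeros = {(6, 2)}, so the count is 1.
Comparison with the Bézout bound: 1 ≤ 1 = deg(f)·deg(g), as expected for curves with no common component (the bound is attained).


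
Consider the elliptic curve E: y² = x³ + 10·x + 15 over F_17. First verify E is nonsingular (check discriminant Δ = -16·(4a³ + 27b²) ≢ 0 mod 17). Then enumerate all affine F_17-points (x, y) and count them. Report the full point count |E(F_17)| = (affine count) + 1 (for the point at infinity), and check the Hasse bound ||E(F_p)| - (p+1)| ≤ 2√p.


Affine points = {(0, 7), (0, 10), (1, 3), (1, 14), (2, 3), (2, 14), (3, 2), (3, 15), (4, 0), (6, 6), (6, 11), (9, 1), (9, 16), (13, 8), (13, 9), (14, 3), (14, 14), (15, 2), (15, 15), (16, 2), (16, 15)}; affine count = 21; |E(F_17)| = 22.

Discriminant check: Δ ∝ 4a³ + 27b² = 4·10³ + 27·15² = 4·1000 + 27·225 ≡ 11 (mod 17). Nonzero ⇒ E is nonsingular.
For each x ∈ F_17, compute rhs = x³ + 10·x + 15 mod 17, then count y ∈ F_17 with y² ≡ rhs.
  x = 0: rhs = 15, matching y values: 7, 10 (2 points).
  x = 1: rhs = 9, matching y values: 3, 14 (2 points).
  x = 2: rhs = 9, matching y values: 3, 14 (2 points).
  x = 3: rhs = 4, matching y values: 2, 15 (2 points).
  x = 4: rhs = 0, matching y values: 0 (1 points).
  x = 5: rhs = 3, matching y values: none (0 points).
  x = 6: rhs = 2, matching y values: 6, 11 (2 points).
  x = 7: rhs = 3, matching y values: none (0 points).
  x = 8: rhs = 12, matching y values: none (0 points).
  x = 9: rhs = 1, matching y values: 1, 16 (2 points).
  x = 10: rhs = 10, matching y values: none (0 points).
  x = 11: rhs = 11, matching y values: none (0 points).
  x = 12: rhs = 10, matching y values: none (0 points).
  x = 13: rhs = 13, matching y values: 8, 9 (2 points).
  x = 14: rhs = 9, matching y values: 3, 14 (2 points).
  x = 15: rhs = 4, matching y values: 2, 15 (2 points).
  x = 16: rhs = 4, matching y values: 2, 15 (2 points).
Total affine count: 21.
Full point count |E(F_17)| = 21 + 1 = 22.
Hasse bound: |22 − (17+1)| = |4| = 4 ≤ 2√17 ≈ 8.2462 ✓.


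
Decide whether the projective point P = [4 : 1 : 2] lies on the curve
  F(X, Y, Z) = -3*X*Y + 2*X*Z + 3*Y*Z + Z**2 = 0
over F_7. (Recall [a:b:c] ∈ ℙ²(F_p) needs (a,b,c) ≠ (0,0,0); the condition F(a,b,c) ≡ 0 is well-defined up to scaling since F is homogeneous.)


F(4,1,2) ≡ 0 (mod 7); P is on the curve.

Evaluate F(4, 1, 2) term-by-term (mod 7).
  -3*X*Y ↦ -3·4·1·1 = -12
  2*X*Z ↦ 2·4·1·2 = 16
  3*Y*Z ↦ 3·1·1·2 = 6
  Z**2 ↦ 1·1·1·4 = 4
Sum: F(4, 1, 2) = (-12) + (16) + (6) + (4) = 14.
Reducing mod 7: 14 ≡ 0 (mod 7).
Since F(a, b, c) ≡ 0 (mod 7), P lies on the curve.


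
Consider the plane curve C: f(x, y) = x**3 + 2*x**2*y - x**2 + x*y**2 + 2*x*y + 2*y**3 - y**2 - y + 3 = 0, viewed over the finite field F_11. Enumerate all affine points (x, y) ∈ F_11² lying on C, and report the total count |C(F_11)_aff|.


Affine F_11-points: {(1, 3), (1, 4), (3, 9), (4, 6), (5, 2), (5, 5), (6, 2), (7, 0), (8, 0), (8, 2), (9, 8), (10, 1)}; count = 12.

For each of the 121 pairs (x, y) ∈ F_11², evaluate f(x, y) mod 11. Record the zeros.
  x = 0: [0↦3, 1↦3, 2↦2, 3↦1, 4↦1, 5↦3, 6↦8, 7↦6, 8↦9, 9↦7, 10↦1]  zeros at y ∈ ∅
  x = 1: [0↦3, 1↦8, 2↦3, 3↦0, 4↦0, 5↦4, 6↦2, 7↦6, 8↦6, 9↦3, 10↦9]  zeros at y ∈ {3, 4}
  x = 2: [0↦7, 1↦10, 2↦5, 3↦4, 4↦8, 5↦7, 6↦2, 7↦5, 8↦6, 9↦6, 10↦6]  zeros at y ∈ ∅
  x = 3: [0↦10, 1↦4, 2↦3, 3↦8, 4↦9, 5↦7, 6↦3, 7↦9, 8↦4, 9↦0, 10↦9]  zeros at y ∈ {9}
  x = 4: [0↦7, 1↦7, 2↦3, 3↦7, 4↦9, 5↦10, 6↦0, 7↦2, 8↦6, 9↦2, 10↦2]  zeros at y ∈ {6}
  x = 5: [0↦4, 1↦3, 2↦0, 3↦7, 4↦3, 5↦0, 6↦10, 7↦1, 8↦7, 9↦7, 10↦2]  zeros at y ∈ {2, 5}
  x = 6: [0↦7, 1↦9, 2↦0, 3↦3, 4↦8, 5↦5, 6↦6, 7↦1, 8↦2, 9↦10, 10↦4]  zeros at y ∈ {2}
  x = 7: [0↦0, 1↦9, 2↦9, 3↦1, 4↦8, 5↦9, 6↦5, 7↦8, 8↦8, 9↦6, 10↦3]  zeros at y ∈ {0}
  x = 8: [0↦0, 1↦9, 2↦0, 3↦7, 4↦9, 5↦7, 6↦2, 7↦6, 8↦9, 9↦1, 10↦5]  zeros at y ∈ {0, 2}
  x = 9: [0↦2, 1↦4, 2↦1, 3↦5, 4↦6, 5↦5, 6↦3, 7↦1, 8↦0, 9↦1, 10↦5]  zeros at y ∈ {8}
  x = 10: [0↦1, 1↦0, 2↦7, 3↦1, 4↦5, 5↦9, 6↦3, 7↦10, 8↦9, 9↦1, 10↦9]  zeros at y ∈ {1}
Collecting zeros: affine points = {(1, 3), (1, 4), (3, 9), (4, 6), (5, 2), (5, 5), (6, 2), (7, 0), (8, 0), (8, 2), (9, 8), (10, 1)}.
Total count |C(F_11)_aff| = 12.


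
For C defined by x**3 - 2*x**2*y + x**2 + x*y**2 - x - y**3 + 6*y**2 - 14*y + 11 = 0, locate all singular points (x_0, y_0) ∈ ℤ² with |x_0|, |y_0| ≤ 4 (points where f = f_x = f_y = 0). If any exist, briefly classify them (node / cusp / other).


Singular points: {(1, 2)}; classification: cusp.

Compute partial derivatives:
  f_x = 3*x**2 - 4*x*y + 2*x + y**2 - 1.
  f_y = -2*x**2 + 2*x*y - 3*y**2 + 12*y - 14.
Scan x_0 ∈ {−4, ..., 4}. For each x_0, f_y(x_0, y) is a polynomial in y; find its integer roots y ∈ {−4, ..., 4}, then test f_x and f at those candidates.
  x = -4: f_y(-4, y) = -3*y**2 + 4*y - 46; no integer root y with |y| ≤ 4.
  x = -3: f_y(-3, y) = -3*y**2 + 6*y - 32; no integer root y with |y| ≤ 4.
  x = -2: f_y(-2, y) = -3*y**2 + 8*y - 22; no integer root y with |y| ≤ 4.
  x = -1: f_y(-1, y) = -3*y**2 + 10*y - 16; no integer root y with |y| ≤ 4.
  x = 0: f_y(0, y) = -3*y**2 + 12*y - 14; no integer root y with |y| ≤ 4.
  x = 1: f_y(1, y) = -3*y**2 + 14*y - 16; vanishes at y ∈ {2}. (1, 2): f_x = 0, f = 0 — SINGULAR.
  x = 2: f_y(2, y) = -3*y**2 + 16*y - 22; no integer root y with |y| ≤ 4.
  x = 3: f_y(3, y) = -3*y**2 + 18*y - 32; no integer root y with |y| ≤ 4.
  x = 4: f_y(4, y) = -3*y**2 + 20*y - 46; no integer root y with |y| ≤ 4.
Only singular point on the grid: (1, 2).
Classify: substitute x = 1 + u, y = 2 + v and expand: f = u**3 - 2*u**2*v + u*v**2 - v**3 + v**2.
No constant or linear terms (consistent with a singular point). Quadratic part: v**2. Cubic part: u**3 - 2*u**2*v + u*v**2 - v**3.
The quadratic part v**2 is a perfect square, so there is a single (double) tangent line v = 0, i.e. y = 2. Restricting the cubic part to that line (v = 0) leaves u**3 ≠ 0, so f is not divisible by v and the branch is v² ≈ -u**3 to lowest order — this is a cusp.
Classification: cusp.


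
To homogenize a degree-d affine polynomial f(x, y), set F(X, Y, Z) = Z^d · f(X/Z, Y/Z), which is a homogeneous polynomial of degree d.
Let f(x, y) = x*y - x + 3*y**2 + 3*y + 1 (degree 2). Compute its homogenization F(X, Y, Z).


F(X, Y, Z) = X*Y - X*Z + 3*Y**2 + 3*Y*Z + Z**2

deg(f) = 2.
Substitute x = X/Z, y = Y/Z into f, then multiply by Z^2.
  monomial 1·x^1·y^1 ↦ 1·X^1·Y^1·Z^0.
  monomial -1·x^1·y^0 ↦ -1·X^1·Y^0·Z^1.
  monomial 3·x^0·y^2 ↦ 3·X^0·Y^2·Z^0.
  monomial 3·x^0·y^1 ↦ 3·X^0·Y^1·Z^1.
  monomial 1·x^0·y^0 ↦ 1·X^0·Y^0·Z^2.
Collecting: F(X, Y, Z) = X*Y - X*Z + 3*Y**2 + 3*Y*Z + Z**2.


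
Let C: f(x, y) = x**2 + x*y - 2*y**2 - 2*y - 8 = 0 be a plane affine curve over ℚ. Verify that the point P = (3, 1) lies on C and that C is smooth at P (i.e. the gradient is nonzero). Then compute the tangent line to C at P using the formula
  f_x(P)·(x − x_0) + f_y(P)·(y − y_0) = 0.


Tangent line at P: 7*x - 3*y - 18 = 0.

Step 1: f(3, 1) = 0, so P lies on C.
Step 2: partial derivatives
  f_x(x, y) = 2*x + y, f_y(x, y) = x - 4*y - 2.
  f_x(P) = 7, f_y(P) = -3 (gradient nonzero, so P is smooth).
Step 3: tangent line at P: 7·(x − 3) + -3·(y − 1) = 0.
Expanding: 7*x - 3*y - 18 = 0.


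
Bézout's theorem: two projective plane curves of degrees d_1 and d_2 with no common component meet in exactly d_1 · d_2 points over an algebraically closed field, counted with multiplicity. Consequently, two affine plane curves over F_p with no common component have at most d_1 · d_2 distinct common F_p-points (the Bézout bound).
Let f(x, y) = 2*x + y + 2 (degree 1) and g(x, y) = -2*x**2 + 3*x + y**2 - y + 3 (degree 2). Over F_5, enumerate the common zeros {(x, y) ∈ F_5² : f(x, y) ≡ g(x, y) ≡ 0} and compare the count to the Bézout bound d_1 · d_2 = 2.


Common zeros: ∅; count = 0; Bézout bound = 2.

deg(f) = 1, deg(g) = 2, so Bézout bound = 2.
Scan x ∈ F_5. For each x, list the y ∈ F_5 with f(x, y) ≡ 0 and those with g(x, y) ≡ 0 (mod 5); the common zeros in that column are the intersection.
  x = 0: f ≡ 0 at y ∈ {3}; g ≡ 0 at y ∈ {2, 4}; common: ∅.
  x = 1: f ≡ 0 at y ∈ {1}; g ≡ 0 at y ∈ {3}; common: ∅.
  x = 2: f ≡ 0 at y ∈ {4}; g ≡ 0 at y ∈ ∅; common: ∅.
  x = 3: f ≡ 0 at y ∈ {2}; g ≡ 0 at y ∈ {3}; common: ∅.
  x = 4: f ≡ 0 at y ∈ {0}; g ≡ 0 at y ∈ {2, 4}; common: ∅.
Collecting: common zeros = ∅, so the count is 0.
Comparison with the Bézout bound: 0 ≤ 2 = deg(f)·deg(g), as expected for curves with no common component (the affine F_5-count falls short of the bound because intersections may lie at infinity, over extension fields, or carry multiplicity).


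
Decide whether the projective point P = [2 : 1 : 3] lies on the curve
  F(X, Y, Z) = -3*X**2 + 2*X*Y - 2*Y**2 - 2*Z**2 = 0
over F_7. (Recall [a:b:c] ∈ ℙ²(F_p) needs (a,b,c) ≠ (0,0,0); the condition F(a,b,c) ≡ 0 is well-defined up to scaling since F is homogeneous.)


F(2,1,3) ≡ 0 (mod 7); P is on the curve.

Evaluate F(2, 1, 3) term-by-term (mod 7).
  -3*X**2 ↦ -3·4·1·1 = -12
  2*X*Y ↦ 2·2·1·1 = 4
  -2*Y**2 ↦ -2·1·1·1 = -2
  -2*Z**2 ↦ -2·1·1·9 = -18
Sum: F(2, 1, 3) = (-12) + (4) + (-2) + (-18) = -28.
Reducing mod 7: -28 ≡ 0 (mod 7).
Since F(a, b, c) ≡ 0 (mod 7), P lies on the curve.


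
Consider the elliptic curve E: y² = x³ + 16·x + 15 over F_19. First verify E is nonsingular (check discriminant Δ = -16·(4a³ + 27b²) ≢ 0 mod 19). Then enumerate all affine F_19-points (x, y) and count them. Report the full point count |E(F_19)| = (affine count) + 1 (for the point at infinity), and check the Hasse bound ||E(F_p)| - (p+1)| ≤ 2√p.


Affine points = {(2, 6), (2, 13), (5, 7), (5, 12), (6, 2), (6, 17), (8, 3), (8, 16), (10, 4), (10, 15), (12, 4), (12, 15), (13, 8), (13, 11), (14, 0), (15, 1), (15, 18), (16, 4), (16, 15), (18, 6), (18, 13)}; affine count = 21; |E(F_19)| = 22.

Discriminant check: Δ ∝ 4a³ + 27b² = 4·16³ + 27·15² = 4·4096 + 27·225 ≡ 1 (mod 19). Nonzero ⇒ E is nonsingular.
For each x ∈ F_19, compute rhs = x³ + 16·x + 15 mod 19, then count y ∈ F_19 with y² ≡ rhs.
  x = 0: rhs = 15, matching y values: none (0 points).
  x = 1: rhs = 13, matching y values: none (0 points).
  x = 2: rhs = 17, matching y values: 6, 13 (2 points).
  x = 3: rhs = 14, matching y values: none (0 points).
  x = 4: rhs = 10, matching y values: none (0 points).
  x = 5: rhs = 11, matching y values: 7, 12 (2 points).
  x = 6: rhs = 4, matching y values: 2, 17 (2 points).
  x = 7: rhs = 14, matching y values: none (0 points).
  x = 8: rhs = 9, matching y values: 3, 16 (2 points).
  x = 9: rhs = 14, matching y values: none (0 points).
  x = 10: rhs = 16, matching y values: 4, 15 (2 points).
  x = 11: rhs = 2, matching y values: none (0 points).
  x = 12: rhs = 16, matching y values: 4, 15 (2 points).
  x = 13: rhs = 7, matching y values: 8, 11 (2 points).
  x = 14: rhs = 0, matching y values: 0 (1 points).
  x = 15: rhs = 1, matching y values: 1, 18 (2 points).
  x = 16: rhs = 16, matching y values: 4, 15 (2 points).
  x = 17: rhs = 13, matching y values: none (0 points).
  x = 18: rhs = 17, matching y values: 6, 13 (2 points).
Total affine count: 21.
Full point count |E(F_19)| = 21 + 1 = 22.
Hasse bound: |22 − (19+1)| = |2| = 2 ≤ 2√19 ≈ 8.7178 ✓.


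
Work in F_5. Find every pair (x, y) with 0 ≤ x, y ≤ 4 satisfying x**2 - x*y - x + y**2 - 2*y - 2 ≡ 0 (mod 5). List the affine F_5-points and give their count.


Affine F_5-points: {(2, 0), (2, 4), (3, 1), (3, 4), (4, 0), (4, 1)}; count = 6.

For each of the 25 pairs (x, y) ∈ F_5², evaluate f(x, y) mod 5. Record the zeros.
  x = 0: [0↦3, 1↦2, 2↦3, 3↦1, 4↦1]  zeros at y ∈ ∅
  x = 1: [0↦3, 1↦1, 2↦1, 3↦3, 4↦2]  zeros at y ∈ ∅
  x = 2: [0↦0, 1↦2, 2↦1, 3↦2, 4↦0]  zeros at y ∈ {0, 4}
  x = 3: [0↦4, 1↦0, 2↦3, 3↦3, 4↦0]  zeros at y ∈ {1, 4}
  x = 4: [0↦0, 1↦0, 2↦2, 3↦1, 4↦2]  zeros at y ∈ {0, 1}
Collecting zeros: affine points = {(2, 0), (2, 4), (3, 1), (3, 4), (4, 0), (4, 1)}.
Total count |C(F_5)_aff| = 6.


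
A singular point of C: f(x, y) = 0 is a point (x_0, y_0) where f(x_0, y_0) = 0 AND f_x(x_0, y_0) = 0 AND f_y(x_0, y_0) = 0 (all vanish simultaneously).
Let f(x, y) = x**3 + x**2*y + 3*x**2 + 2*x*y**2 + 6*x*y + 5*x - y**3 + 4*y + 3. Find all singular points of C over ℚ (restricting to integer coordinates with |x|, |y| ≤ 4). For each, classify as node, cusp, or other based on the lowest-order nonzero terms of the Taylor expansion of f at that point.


Singular points: {(-1, -1)}; classification: node.

Compute partial derivatives:
  f_x = 3*x**2 + 2*x*y + 6*x + 2*y**2 + 6*y + 5.
  f_y = x**2 + 4*x*y + 6*x - 3*y**2 + 4.
Scan x_0 ∈ {−4, ..., 4}. For each x_0, f_y(x_0, y) is a polynomial in y; find its integer roots y ∈ {−4, ..., 4}, then test f_x and f at those candidates.
  x = -4: f_y(-4, y) = -3*y**2 - 16*y - 4; no integer root y with |y| ≤ 4.
  x = -3: f_y(-3, y) = -3*y**2 - 12*y - 5; no integer root y with |y| ≤ 4.
  x = -2: f_y(-2, y) = -3*y**2 - 8*y - 4; vanishes at y ∈ {-2}. (-2, -2): f_x = 9 ≠ 0.
  x = -1: f_y(-1, y) = -3*y**2 - 4*y - 1; vanishes at y ∈ {-1}. (-1, -1): f_x = 0, f = 0 — SINGULAR.
  x = 0: f_y(0, y) = 4 - 3*y**2; no integer root y with |y| ≤ 4.
  x = 1: f_y(1, y) = -3*y**2 + 4*y + 11; no integer root y with |y| ≤ 4.
  x = 2: f_y(2, y) = -3*y**2 + 8*y + 20; no integer root y with |y| ≤ 4.
  x = 3: f_y(3, y) = -3*y**2 + 12*y + 31; no integer root y with |y| ≤ 4.
  x = 4: f_y(4, y) = -3*y**2 + 16*y + 44; vanishes at y ∈ {-2}. (4, -2): f_x = 57 ≠ 0.
Only singular point on the grid: (-1, -1).
Classify: substitute x = -1 + u, y = -1 + v and expand: f = u**3 + u**2*v - u**2 + 2*u*v**2 - v**3 + v**2.
No constant or linear terms (consistent with a singular point). Quadratic part: -u**2 + v**2. Cubic part: u**3 + u**2*v + 2*u*v**2 - v**3.
The quadratic part v**2 - u**2 = (v − u)(v + u) splits into two distinct linear factors, so there are two distinct tangent lines y − -1 = ±(x − -1) — this is a node (ordinary double point).
Classification: node.


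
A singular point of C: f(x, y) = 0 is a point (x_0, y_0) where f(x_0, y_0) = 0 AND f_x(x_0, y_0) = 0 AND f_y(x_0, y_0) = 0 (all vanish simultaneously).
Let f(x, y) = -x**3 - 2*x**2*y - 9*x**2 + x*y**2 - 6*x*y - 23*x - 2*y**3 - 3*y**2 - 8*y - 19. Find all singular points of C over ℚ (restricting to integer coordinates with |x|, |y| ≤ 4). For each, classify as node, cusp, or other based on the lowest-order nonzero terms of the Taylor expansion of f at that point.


Singular points: {(-2, -1)}; classification: node.

Compute partial derivatives:
  f_x = -3*x**2 - 4*x*y - 18*x + y**2 - 6*y - 23.
  f_y = -2*x**2 + 2*x*y - 6*x - 6*y**2 - 6*y - 8.
Scan x_0 ∈ {−4, ..., 4}. For each x_0, f_y(x_0, y) is a polynomial in y; find its integer roots y ∈ {−4, ..., 4}, then test f_x and f at those candidates.
  x = -4: f_y(-4, y) = -6*y**2 - 14*y - 16; no integer root y with |y| ≤ 4.
  x = -3: f_y(-3, y) = -6*y**2 - 12*y - 8; no integer root y with |y| ≤ 4.
  x = -2: f_y(-2, y) = -6*y**2 - 10*y - 4; vanishes at y ∈ {-1}. (-2, -1): f_x = 0, f = 0 — SINGULAR.
  x = -1: f_y(-1, y) = -6*y**2 - 8*y - 4; no integer root y with |y| ≤ 4.
  x = 0: f_y(0, y) = -6*y**2 - 6*y - 8; no integer root y with |y| ≤ 4.
  x = 1: f_y(1, y) = -6*y**2 - 4*y - 16; no integer root y with |y| ≤ 4.
  x = 2: f_y(2, y) = -6*y**2 - 2*y - 28; no integer root y with |y| ≤ 4.
  x = 3: f_y(3, y) = -6*y**2 - 44; no integer root y with |y| ≤ 4.
  x = 4: f_y(4, y) = -6*y**2 + 2*y - 64; no integer root y with |y| ≤ 4.
Only singular point on the grid: (-2, -1).
Classify: substitute x = -2 + u, y = -1 + v and expand: f = -u**3 - 2*u**2*v - u**2 + u*v**2 - 2*v**3 + v**2.
No constant or linear terms (consistent with a singular point). Quadratic part: -u**2 + v**2. Cubic part: -u**3 - 2*u**2*v + u*v**2 - 2*v**3.
The quadratic part v**2 - u**2 = (v − u)(v + u) splits into two distinct linear factors, so there are two distinct tangent lines y − -1 = ±(x − -2) — this is a node (ordinary double point).
Classification: node.


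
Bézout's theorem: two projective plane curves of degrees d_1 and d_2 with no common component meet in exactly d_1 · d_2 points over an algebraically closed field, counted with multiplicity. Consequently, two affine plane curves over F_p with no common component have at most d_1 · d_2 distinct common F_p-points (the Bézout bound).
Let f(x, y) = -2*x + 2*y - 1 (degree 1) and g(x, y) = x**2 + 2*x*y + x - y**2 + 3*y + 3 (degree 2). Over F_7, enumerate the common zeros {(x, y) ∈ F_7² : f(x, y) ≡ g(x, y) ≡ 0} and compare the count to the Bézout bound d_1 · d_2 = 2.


Common zeros: ∅; count = 0; Bézout bound = 2.

deg(f) = 1, deg(g) = 2, so Bézout bound = 2.
Scan x ∈ F_7. For each x, list the y ∈ F_7 with f(x, y) ≡ 0 and those with g(x, y) ≡ 0 (mod 7); the common zeros in that column are the intersection.
  x = 0: f ≡ 0 at y ∈ {4}; g ≡ 0 at y ∈ {5}; common: ∅.
  x = 1: f ≡ 0 at y ∈ {5}; g ≡ 0 at y ∈ ∅; common: ∅.
  x = 2: f ≡ 0 at y ∈ {6}; g ≡ 0 at y ∈ {3, 4}; common: ∅.
  x = 3: f ≡ 0 at y ∈ {0}; g ≡ 0 at y ∈ {4, 5}; common: ∅.
  x = 4: f ≡ 0 at y ∈ {1}; g ≡ 0 at y ∈ ∅; common: ∅.
  x = 5: f ≡ 0 at y ∈ {2}; g ≡ 0 at y ∈ {3}; common: ∅.
  x = 6: f ≡ 0 at y ∈ {3}; g ≡ 0 at y ∈ ∅; common: ∅.
Collecting: common zeros = ∅, so the count is 0.
Comparison with the Bézout bound: 0 ≤ 2 = deg(f)·deg(g), as expected for curves with no common component (the affine F_7-count falls short of the bound because intersections may lie at infinity, over extension fields, or carry multiplicity).


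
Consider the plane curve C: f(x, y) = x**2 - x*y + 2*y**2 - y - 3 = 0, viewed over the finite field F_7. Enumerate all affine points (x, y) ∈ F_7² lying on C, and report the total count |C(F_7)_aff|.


Affine F_7-points: {(0, 5), (0, 6), (2, 1), (2, 4), (5, 5), (6, 1), (6, 6)}; count = 7.

For each of the 49 pairs (x, y) ∈ F_7², evaluate f(x, y) mod 7. Record the zeros.
  x = 0: [0↦4, 1↦5, 2↦3, 3↦5, 4↦4, 5↦0, 6↦0]  zeros at y ∈ {5, 6}
  x = 1: [0↦5, 1↦5, 2↦2, 3↦3, 4↦1, 5↦3, 6↦2]  zeros at y ∈ ∅
  x = 2: [0↦1, 1↦0, 2↦3, 3↦3, 4↦0, 5↦1, 6↦6]  zeros at y ∈ {1, 4}
  x = 3: [0↦6, 1↦4, 2↦6, 3↦5, 4↦1, 5↦1, 6↦5]  zeros at y ∈ ∅
  x = 4: [0↦6, 1↦3, 2↦4, 3↦2, 4↦4, 5↦3, 6↦6]  zeros at y ∈ ∅
  x = 5: [0↦1, 1↦4, 2↦4, 3↦1, 4↦2, 5↦0, 6↦2]  zeros at y ∈ {5}
  x = 6: [0↦5, 1↦0, 2↦6, 3↦2, 4↦2, 5↦6, 6↦0]  zeros at y ∈ {1, 6}
Collecting zeros: affine points = {(0, 5), (0, 6), (2, 1), (2, 4), (5, 5), (6, 1), (6, 6)}.
Total count |C(F_7)_aff| = 7.


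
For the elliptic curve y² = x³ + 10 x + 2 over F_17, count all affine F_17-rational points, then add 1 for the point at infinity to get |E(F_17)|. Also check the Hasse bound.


Affine points = {(0, 6), (0, 11), (1, 8), (1, 9), (2, 8), (2, 9), (3, 5), (3, 12), (4, 2), (4, 15), (8, 4), (8, 13), (11, 7), (11, 10), (13, 0), (14, 8), (14, 9), (15, 5), (15, 12), (16, 5), (16, 12)}; affine count = 21; |E(F_17)| = 22.

Discriminant check: Δ ∝ 4a³ + 27b² = 4·10³ + 27·2² = 4·1000 + 27·4 ≡ 11 (mod 17). Nonzero ⇒ E is nonsingular.
For each x ∈ F_17, compute rhs = x³ + 10·x + 2 mod 17, then count y ∈ F_17 with y² ≡ rhs.
  x = 0: rhs = 2, matching y values: 6, 11 (2 points).
  x = 1: rhs = 13, matching y values: 8, 9 (2 points).
  x = 2: rhs = 13, matching y values: 8, 9 (2 points).
  x = 3: rhs = 8, matching y values: 5, 12 (2 points).
  x = 4: rhs = 4, matching y values: 2, 15 (2 points).
  x = 5: rhs = 7, matching y values: none (0 points).
  x = 6: rhs = 6, matching y values: none (0 points).
  x = 7: rhs = 7, matching y values: none (0 points).
  x = 8: rhs = 16, matching y values: 4, 13 (2 points).
  x = 9: rhs = 5, matching y values: none (0 points).
  x = 10: rhs = 14, matching y values: none (0 points).
  x = 11: rhs = 15, matching y values: 7, 10 (2 points).
  x = 12: rhs = 14, matching y values: none (0 points).
  x = 13: rhs = 0, matching y values: 0 (1 points).
  x = 14: rhs = 13, matching y values: 8, 9 (2 points).
  x = 15: rhs = 8, matching y values: 5, 12 (2 points).
  x = 16: rhs = 8, matching y values: 5, 12 (2 points).
Total affine count: 21.
Full point count |E(F_17)| = 21 + 1 = 22.
Hasse bound: |22 − (17+1)| = |4| = 4 ≤ 2√17 ≈ 8.2462 ✓.
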